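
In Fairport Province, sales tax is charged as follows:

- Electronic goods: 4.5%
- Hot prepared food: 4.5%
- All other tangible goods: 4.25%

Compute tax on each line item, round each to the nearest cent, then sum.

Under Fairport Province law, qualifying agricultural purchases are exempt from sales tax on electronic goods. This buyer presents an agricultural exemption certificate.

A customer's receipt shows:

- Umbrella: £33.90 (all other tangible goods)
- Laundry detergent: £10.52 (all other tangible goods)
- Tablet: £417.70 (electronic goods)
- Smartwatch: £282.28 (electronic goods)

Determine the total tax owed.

£1.89

Umbrella £33.90: all other tangible goods → 4.25% → £1.44
Laundry detergent £10.52: all other tangible goods → 4.25% → £0.45
Tablet £417.70: electronic goods, buyer-exempt → 0% → £0.00
Smartwatch £282.28: electronic goods, buyer-exempt → 0% → £0.00
Total tax = £1.44 + £0.45 = £1.89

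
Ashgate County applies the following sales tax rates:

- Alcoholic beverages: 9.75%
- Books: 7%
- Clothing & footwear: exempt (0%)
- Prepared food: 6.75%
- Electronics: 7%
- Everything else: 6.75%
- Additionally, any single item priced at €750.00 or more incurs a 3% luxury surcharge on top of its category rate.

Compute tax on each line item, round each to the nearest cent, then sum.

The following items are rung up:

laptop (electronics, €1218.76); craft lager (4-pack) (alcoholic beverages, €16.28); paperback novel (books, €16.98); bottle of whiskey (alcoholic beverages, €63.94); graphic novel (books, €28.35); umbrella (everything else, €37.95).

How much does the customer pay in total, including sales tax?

€1517.69

Laptop €1218.76: electronics → 7% + 3% surcharge = 10% → €121.88
Craft lager (4-pack) €16.28: alcoholic beverages → 9.75% → €1.59
Paperback novel €16.98: books → 7% → €1.19
Bottle of whiskey €63.94: alcoholic beverages → 9.75% → €6.23
Graphic novel €28.35: books → 7% → €1.98
Umbrella €37.95: everything else → 6.75% → €2.56
Subtotal = €1382.26; tax = €135.43; total due = €1517.69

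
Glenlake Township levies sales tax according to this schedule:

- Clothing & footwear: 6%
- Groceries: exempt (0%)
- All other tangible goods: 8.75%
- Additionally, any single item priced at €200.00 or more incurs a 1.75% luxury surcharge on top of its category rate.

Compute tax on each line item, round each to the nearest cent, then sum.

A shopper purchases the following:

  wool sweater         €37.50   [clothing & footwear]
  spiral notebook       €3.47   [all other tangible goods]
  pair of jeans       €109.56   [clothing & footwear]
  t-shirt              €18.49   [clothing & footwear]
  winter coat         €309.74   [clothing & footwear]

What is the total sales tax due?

€34.23

Wool sweater €37.50: clothing & footwear → 6% → €2.25
Spiral notebook €3.47: all other tangible goods → 8.75% → €0.30
Pair of jeans €109.56: clothing & footwear → 6% → €6.57
T-shirt €18.49: clothing & footwear → 6% → €1.11
Winter coat €309.74: clothing & footwear → 6% + 1.75% surcharge = 7.75% → €24.00
Total tax = €2.25 + €0.30 + €6.57 + €1.11 + €24.00 = €34.23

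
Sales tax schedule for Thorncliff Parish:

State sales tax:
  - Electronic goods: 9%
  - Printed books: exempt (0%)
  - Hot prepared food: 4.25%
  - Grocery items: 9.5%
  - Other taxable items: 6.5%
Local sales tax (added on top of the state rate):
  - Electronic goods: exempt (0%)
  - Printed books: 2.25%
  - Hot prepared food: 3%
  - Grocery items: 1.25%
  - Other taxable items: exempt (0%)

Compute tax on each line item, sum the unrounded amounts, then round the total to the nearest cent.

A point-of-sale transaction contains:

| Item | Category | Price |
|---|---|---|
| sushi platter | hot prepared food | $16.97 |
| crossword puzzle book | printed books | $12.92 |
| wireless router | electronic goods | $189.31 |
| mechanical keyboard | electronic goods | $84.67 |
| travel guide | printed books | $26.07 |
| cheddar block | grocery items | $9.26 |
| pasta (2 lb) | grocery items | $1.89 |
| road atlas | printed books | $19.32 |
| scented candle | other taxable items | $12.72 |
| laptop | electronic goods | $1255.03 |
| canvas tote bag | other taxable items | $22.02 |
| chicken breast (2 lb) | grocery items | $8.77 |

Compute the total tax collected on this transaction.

Sushi platter $16.97: hot prepared food → 4.25% + 3% local = 7.25% → $1.230325
Crossword puzzle book $12.92: printed books → 0% + 2.25% local = 2.25% → $0.2907
Wireless router $189.31: electronic goods → 9% + 0% local = 9% → $17.0379
Mechanical keyboard $84.67: electronic goods → 9% + 0% local = 9% → $7.6203
Travel guide $26.07: printed books → 0% + 2.25% local = 2.25% → $0.586575
Cheddar block $9.26: grocery items → 9.5% + 1.25% local = 10.75% → $0.99545
Pasta (2 lb) $1.89: grocery items → 9.5% + 1.25% local = 10.75% → $0.203175
Road atlas $19.32: printed books → 0% + 2.25% local = 2.25% → $0.4347
Scented candle $12.72: other taxable items → 6.5% + 0% local = 6.5% → $0.8268
Laptop $1255.03: electronic goods → 9% + 0% local = 9% → $112.9527
Canvas tote bag $22.02: other taxable items → 6.5% + 0% local = 6.5% → $1.4313
Chicken breast (2 lb) $8.77: grocery items → 9.5% + 1.25% local = 10.75% → $0.942775
Unrounded tax sum = $144.5527 → $144.55

$144.55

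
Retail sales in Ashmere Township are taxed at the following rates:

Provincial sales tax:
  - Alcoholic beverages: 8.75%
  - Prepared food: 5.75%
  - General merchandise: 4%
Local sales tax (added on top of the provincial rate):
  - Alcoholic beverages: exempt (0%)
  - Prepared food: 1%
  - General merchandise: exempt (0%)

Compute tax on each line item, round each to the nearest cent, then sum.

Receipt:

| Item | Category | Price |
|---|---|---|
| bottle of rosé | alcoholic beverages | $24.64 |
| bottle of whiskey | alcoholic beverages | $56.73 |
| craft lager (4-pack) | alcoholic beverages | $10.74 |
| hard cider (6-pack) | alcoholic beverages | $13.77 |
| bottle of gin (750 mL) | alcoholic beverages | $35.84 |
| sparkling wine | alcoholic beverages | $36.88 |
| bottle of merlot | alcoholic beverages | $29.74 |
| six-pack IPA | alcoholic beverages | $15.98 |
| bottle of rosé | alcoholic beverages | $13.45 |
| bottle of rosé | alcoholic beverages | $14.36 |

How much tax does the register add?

Bottle of rosé $24.64: alcoholic beverages → 8.75% + 0% local = 8.75% → $2.16
Bottle of whiskey $56.73: alcoholic beverages → 8.75% + 0% local = 8.75% → $4.96
Craft lager (4-pack) $10.74: alcoholic beverages → 8.75% + 0% local = 8.75% → $0.94
Hard cider (6-pack) $13.77: alcoholic beverages → 8.75% + 0% local = 8.75% → $1.20
Bottle of gin (750 mL) $35.84: alcoholic beverages → 8.75% + 0% local = 8.75% → $3.14
Sparkling wine $36.88: alcoholic beverages → 8.75% + 0% local = 8.75% → $3.23
Bottle of merlot $29.74: alcoholic beverages → 8.75% + 0% local = 8.75% → $2.60
Six-pack IPA $15.98: alcoholic beverages → 8.75% + 0% local = 8.75% → $1.40
Bottle of rosé $13.45: alcoholic beverages → 8.75% + 0% local = 8.75% → $1.18
Bottle of rosé $14.36: alcoholic beverages → 8.75% + 0% local = 8.75% → $1.26
Total tax = $2.16 + $4.96 + $0.94 + $1.20 + $3.14 + $3.23 + $2.60 + $1.40 + $1.18 + $1.26 = $22.07

$22.07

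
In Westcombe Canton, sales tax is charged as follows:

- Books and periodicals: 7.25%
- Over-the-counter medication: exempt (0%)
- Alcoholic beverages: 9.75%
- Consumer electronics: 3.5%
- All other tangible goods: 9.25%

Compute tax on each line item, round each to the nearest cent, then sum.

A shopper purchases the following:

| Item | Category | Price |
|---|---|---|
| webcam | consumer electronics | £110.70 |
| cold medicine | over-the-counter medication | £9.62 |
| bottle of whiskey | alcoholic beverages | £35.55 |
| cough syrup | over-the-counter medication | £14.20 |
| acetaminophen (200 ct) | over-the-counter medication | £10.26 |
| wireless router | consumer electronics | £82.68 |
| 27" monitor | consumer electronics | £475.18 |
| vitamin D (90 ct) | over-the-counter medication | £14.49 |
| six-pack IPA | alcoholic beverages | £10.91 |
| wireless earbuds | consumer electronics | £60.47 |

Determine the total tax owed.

Webcam £110.70: consumer electronics → 3.5% → £3.87
Cold medicine £9.62: over-the-counter medication → 0% → £0.00
Bottle of whiskey £35.55: alcoholic beverages → 9.75% → £3.47
Cough syrup £14.20: over-the-counter medication → 0% → £0.00
Acetaminophen (200 ct) £10.26: over-the-counter medication → 0% → £0.00
Wireless router £82.68: consumer electronics → 3.5% → £2.89
27" monitor £475.18: consumer electronics → 3.5% → £16.63
Vitamin D (90 ct) £14.49: over-the-counter medication → 0% → £0.00
Six-pack IPA £10.91: alcoholic beverages → 9.75% → £1.06
Wireless earbuds £60.47: consumer electronics → 3.5% → £2.12
Total tax = £3.87 + £3.47 + £2.89 + £16.63 + £1.06 + £2.12 = £30.04

£30.04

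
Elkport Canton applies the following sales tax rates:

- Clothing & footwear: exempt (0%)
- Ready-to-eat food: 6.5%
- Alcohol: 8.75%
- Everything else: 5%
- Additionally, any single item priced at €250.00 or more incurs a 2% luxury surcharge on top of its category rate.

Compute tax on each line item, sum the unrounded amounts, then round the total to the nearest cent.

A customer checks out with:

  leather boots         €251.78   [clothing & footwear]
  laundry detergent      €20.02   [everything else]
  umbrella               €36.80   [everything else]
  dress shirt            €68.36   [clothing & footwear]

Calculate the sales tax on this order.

€7.88

Leather boots €251.78: clothing & footwear → 0% + 2% surcharge = 2% → €5.0356
Laundry detergent €20.02: everything else → 5% → €1.001
Umbrella €36.80: everything else → 5% → €1.84
Dress shirt €68.36: clothing & footwear → 0% → €0.00
Unrounded tax sum = €7.8766 → €7.88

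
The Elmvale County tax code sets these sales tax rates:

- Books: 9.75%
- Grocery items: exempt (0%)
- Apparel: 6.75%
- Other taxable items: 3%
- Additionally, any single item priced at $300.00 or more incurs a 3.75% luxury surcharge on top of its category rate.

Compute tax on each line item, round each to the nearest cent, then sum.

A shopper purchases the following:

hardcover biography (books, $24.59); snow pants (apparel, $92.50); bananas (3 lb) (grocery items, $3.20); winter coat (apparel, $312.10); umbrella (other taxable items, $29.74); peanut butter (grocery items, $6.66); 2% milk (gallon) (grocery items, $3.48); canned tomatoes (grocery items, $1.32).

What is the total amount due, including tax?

$515.89

Hardcover biography $24.59: books → 9.75% → $2.40
Snow pants $92.50: apparel → 6.75% → $6.24
Bananas (3 lb) $3.20: grocery items → 0% → $0.00
Winter coat $312.10: apparel → 6.75% + 3.75% surcharge = 10.5% → $32.77
Umbrella $29.74: other taxable items → 3% → $0.89
Peanut butter $6.66: grocery items → 0% → $0.00
2% milk (gallon) $3.48: grocery items → 0% → $0.00
Canned tomatoes $1.32: grocery items → 0% → $0.00
Subtotal = $473.59; tax = $42.30; total due = $515.89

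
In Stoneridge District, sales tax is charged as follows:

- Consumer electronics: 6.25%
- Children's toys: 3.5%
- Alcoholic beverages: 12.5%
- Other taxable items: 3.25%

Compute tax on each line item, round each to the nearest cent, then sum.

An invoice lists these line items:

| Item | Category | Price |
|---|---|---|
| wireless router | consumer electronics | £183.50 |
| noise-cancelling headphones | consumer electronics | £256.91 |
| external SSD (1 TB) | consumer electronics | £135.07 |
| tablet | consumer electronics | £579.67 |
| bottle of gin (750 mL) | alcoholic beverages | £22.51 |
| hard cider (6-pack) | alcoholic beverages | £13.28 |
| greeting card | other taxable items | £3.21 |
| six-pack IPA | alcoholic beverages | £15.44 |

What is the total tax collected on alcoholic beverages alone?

Bottle of gin (750 mL) £22.51: alcoholic beverages → 12.5% → £2.81
Hard cider (6-pack) £13.28: alcoholic beverages → 12.5% → £1.66
Six-pack IPA £15.44: alcoholic beverages → 12.5% → £1.93
Tax on alcoholic beverages = £2.81 + £1.66 + £1.93 = £6.40

£6.40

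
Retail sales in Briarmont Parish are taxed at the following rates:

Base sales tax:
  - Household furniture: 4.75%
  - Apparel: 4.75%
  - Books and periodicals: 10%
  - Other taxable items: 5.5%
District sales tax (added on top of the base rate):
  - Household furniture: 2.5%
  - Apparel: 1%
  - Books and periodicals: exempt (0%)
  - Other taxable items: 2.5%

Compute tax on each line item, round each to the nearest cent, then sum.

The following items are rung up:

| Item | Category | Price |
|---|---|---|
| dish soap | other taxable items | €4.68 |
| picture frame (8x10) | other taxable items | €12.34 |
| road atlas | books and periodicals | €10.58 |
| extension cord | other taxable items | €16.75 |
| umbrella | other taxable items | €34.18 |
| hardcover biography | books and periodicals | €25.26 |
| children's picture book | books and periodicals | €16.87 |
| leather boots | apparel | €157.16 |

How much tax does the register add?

Dish soap €4.68: other taxable items → 5.5% + 2.5% district = 8% → €0.37
Picture frame (8x10) €12.34: other taxable items → 5.5% + 2.5% district = 8% → €0.99
Road atlas €10.58: books and periodicals → 10% + 0% district = 10% → €1.06
Extension cord €16.75: other taxable items → 5.5% + 2.5% district = 8% → €1.34
Umbrella €34.18: other taxable items → 5.5% + 2.5% district = 8% → €2.73
Hardcover biography €25.26: books and periodicals → 10% + 0% district = 10% → €2.53
Children's picture book €16.87: books and periodicals → 10% + 0% district = 10% → €1.69
Leather boots €157.16: apparel → 4.75% + 1% district = 5.75% → €9.04
Total tax = €0.37 + €0.99 + €1.06 + €1.34 + €2.73 + €2.53 + €1.69 + €9.04 = €19.75

€19.75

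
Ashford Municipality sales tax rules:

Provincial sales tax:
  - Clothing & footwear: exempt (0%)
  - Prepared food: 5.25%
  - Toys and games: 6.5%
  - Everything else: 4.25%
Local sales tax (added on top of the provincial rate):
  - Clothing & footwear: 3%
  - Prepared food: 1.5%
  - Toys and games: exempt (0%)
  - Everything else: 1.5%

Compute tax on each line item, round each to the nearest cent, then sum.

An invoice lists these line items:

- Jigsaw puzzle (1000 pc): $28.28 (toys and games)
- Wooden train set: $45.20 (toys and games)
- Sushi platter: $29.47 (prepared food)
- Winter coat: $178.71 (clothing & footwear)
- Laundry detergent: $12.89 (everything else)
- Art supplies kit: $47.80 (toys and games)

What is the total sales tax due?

Jigsaw puzzle (1000 pc) $28.28: toys and games → 6.5% + 0% local = 6.5% → $1.84
Wooden train set $45.20: toys and games → 6.5% + 0% local = 6.5% → $2.94
Sushi platter $29.47: prepared food → 5.25% + 1.5% local = 6.75% → $1.99
Winter coat $178.71: clothing & footwear → 0% + 3% local = 3% → $5.36
Laundry detergent $12.89: everything else → 4.25% + 1.5% local = 5.75% → $0.74
Art supplies kit $47.80: toys and games → 6.5% + 0% local = 6.5% → $3.11
Total tax = $1.84 + $2.94 + $1.99 + $5.36 + $0.74 + $3.11 = $15.98

$15.98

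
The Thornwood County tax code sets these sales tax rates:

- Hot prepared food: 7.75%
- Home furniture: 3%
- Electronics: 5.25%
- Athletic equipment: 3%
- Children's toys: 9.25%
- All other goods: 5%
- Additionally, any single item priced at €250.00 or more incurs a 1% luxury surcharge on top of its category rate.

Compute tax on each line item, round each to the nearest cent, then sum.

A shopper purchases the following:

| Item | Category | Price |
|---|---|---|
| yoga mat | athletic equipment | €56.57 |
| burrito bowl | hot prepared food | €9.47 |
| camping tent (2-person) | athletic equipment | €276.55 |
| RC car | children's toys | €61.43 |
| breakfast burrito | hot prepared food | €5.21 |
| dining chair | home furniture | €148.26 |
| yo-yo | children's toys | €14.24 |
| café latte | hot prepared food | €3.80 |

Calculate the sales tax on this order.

Yoga mat €56.57: athletic equipment → 3% → €1.70
Burrito bowl €9.47: hot prepared food → 7.75% → €0.73
Camping tent (2-person) €276.55: athletic equipment → 3% + 1% surcharge = 4% → €11.06
RC car €61.43: children's toys → 9.25% → €5.68
Breakfast burrito €5.21: hot prepared food → 7.75% → €0.40
Dining chair €148.26: home furniture → 3% → €4.45
Yo-yo €14.24: children's toys → 9.25% → €1.32
Café latte €3.80: hot prepared food → 7.75% → €0.29
Total tax = €1.70 + €0.73 + €11.06 + €5.68 + €0.40 + €4.45 + €1.32 + €0.29 = €25.63

€25.63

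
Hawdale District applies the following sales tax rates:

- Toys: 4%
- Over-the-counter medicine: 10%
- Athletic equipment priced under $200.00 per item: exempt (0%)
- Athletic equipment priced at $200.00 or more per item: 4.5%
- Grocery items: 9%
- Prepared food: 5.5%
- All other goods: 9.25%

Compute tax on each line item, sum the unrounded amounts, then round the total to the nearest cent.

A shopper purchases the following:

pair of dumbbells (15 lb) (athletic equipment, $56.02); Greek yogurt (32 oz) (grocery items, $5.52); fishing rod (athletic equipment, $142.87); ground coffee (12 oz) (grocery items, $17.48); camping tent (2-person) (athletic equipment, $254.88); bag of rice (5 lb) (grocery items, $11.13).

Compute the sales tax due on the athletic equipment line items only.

$11.47

Pair of dumbbells (15 lb) $56.02: athletic equipment, under $200.00 → 0% → $0.00
Fishing rod $142.87: athletic equipment, under $200.00 → 0% → $0.00
Camping tent (2-person) $254.88: athletic equipment, $200.00 or more → 4.5% → $11.4696
Tax on athletic equipment: unrounded sum = $11.4696 → $11.47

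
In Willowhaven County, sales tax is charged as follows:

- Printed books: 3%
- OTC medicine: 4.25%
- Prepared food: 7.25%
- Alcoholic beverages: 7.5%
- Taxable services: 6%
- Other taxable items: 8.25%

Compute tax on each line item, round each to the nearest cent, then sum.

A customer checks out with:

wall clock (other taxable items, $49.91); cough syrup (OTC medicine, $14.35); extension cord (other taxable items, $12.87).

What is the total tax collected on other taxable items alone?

Wall clock $49.91: other taxable items → 8.25% → $4.12
Extension cord $12.87: other taxable items → 8.25% → $1.06
Tax on other taxable items = $4.12 + $1.06 = $5.18

$5.18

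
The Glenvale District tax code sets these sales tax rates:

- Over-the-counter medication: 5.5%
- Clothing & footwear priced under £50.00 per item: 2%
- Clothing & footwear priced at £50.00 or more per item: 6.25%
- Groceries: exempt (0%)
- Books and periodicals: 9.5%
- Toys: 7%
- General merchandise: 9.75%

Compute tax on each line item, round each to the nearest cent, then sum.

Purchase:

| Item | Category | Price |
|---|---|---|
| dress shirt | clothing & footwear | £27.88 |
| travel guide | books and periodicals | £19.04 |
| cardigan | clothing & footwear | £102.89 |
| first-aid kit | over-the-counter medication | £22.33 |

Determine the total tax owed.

£10.03

Dress shirt £27.88: clothing & footwear, under £50.00 → 2% → £0.56
Travel guide £19.04: books and periodicals → 9.5% → £1.81
Cardigan £102.89: clothing & footwear, £50.00 or more → 6.25% → £6.43
First-aid kit £22.33: over-the-counter medication → 5.5% → £1.23
Total tax = £0.56 + £1.81 + £6.43 + £1.23 = £10.03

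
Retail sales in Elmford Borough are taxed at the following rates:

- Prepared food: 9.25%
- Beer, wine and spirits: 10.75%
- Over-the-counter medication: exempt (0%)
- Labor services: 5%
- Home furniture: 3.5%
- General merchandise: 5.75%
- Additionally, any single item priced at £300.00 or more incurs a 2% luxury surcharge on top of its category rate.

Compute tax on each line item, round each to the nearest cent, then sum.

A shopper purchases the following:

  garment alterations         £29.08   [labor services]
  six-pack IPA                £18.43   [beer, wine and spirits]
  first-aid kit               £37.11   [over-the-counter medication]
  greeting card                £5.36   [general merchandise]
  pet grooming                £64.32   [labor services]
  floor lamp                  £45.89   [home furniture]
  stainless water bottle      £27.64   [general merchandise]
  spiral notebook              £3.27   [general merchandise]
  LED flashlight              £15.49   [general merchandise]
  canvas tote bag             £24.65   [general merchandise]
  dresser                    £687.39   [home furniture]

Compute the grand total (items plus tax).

£1009.10

Garment alterations £29.08: labor services → 5% → £1.45
Six-pack IPA £18.43: beer, wine and spirits → 10.75% → £1.98
First-aid kit £37.11: over-the-counter medication → 0% → £0.00
Greeting card £5.36: general merchandise → 5.75% → £0.31
Pet grooming £64.32: labor services → 5% → £3.22
Floor lamp £45.89: home furniture → 3.5% → £1.61
Stainless water bottle £27.64: general merchandise → 5.75% → £1.59
Spiral notebook £3.27: general merchandise → 5.75% → £0.19
LED flashlight £15.49: general merchandise → 5.75% → £0.89
Canvas tote bag £24.65: general merchandise → 5.75% → £1.42
Dresser £687.39: home furniture → 3.5% + 2% surcharge = 5.5% → £37.81
Subtotal = £958.63; tax = £50.47; total due = £1009.10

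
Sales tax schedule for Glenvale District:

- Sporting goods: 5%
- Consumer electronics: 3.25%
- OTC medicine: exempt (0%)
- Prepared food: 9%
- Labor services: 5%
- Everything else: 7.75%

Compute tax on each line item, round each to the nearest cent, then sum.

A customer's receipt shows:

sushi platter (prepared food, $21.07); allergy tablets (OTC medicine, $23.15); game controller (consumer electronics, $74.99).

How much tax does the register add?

$4.34

Sushi platter $21.07: prepared food → 9% → $1.90
Allergy tablets $23.15: OTC medicine → 0% → $0.00
Game controller $74.99: consumer electronics → 3.25% → $2.44
Total tax = $1.90 + $2.44 = $4.34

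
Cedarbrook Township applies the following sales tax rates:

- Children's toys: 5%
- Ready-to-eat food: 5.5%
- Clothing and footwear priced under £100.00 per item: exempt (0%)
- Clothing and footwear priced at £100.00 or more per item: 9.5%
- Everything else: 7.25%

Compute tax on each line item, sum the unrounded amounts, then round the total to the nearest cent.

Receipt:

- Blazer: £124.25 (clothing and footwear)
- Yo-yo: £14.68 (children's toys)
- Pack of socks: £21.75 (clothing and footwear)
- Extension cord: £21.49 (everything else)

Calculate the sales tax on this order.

£14.10

Blazer £124.25: clothing and footwear, £100.00 or more → 9.5% → £11.80375
Yo-yo £14.68: children's toys → 5% → £0.734
Pack of socks £21.75: clothing and footwear, under £100.00 → 0% → £0.00
Extension cord £21.49: everything else → 7.25% → £1.558025
Unrounded tax sum = £14.095775 → £14.10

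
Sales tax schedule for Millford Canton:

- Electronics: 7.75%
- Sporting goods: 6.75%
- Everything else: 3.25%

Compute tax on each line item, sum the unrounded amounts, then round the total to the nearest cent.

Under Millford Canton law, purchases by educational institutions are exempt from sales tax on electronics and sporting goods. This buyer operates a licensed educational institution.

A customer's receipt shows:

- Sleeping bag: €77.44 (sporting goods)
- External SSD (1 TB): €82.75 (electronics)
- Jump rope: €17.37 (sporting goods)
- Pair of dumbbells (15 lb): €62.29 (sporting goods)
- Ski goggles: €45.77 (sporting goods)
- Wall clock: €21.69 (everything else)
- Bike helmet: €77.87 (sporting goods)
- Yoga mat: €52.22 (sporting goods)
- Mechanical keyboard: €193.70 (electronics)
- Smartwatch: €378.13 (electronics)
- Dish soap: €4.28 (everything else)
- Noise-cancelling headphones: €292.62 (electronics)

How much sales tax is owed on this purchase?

€0.84

Sleeping bag €77.44: sporting goods, buyer-exempt → 0% → €0.00
External SSD (1 TB) €82.75: electronics, buyer-exempt → 0% → €0.00
Jump rope €17.37: sporting goods, buyer-exempt → 0% → €0.00
Pair of dumbbells (15 lb) €62.29: sporting goods, buyer-exempt → 0% → €0.00
Ski goggles €45.77: sporting goods, buyer-exempt → 0% → €0.00
Wall clock €21.69: everything else → 3.25% → €0.704925
Bike helmet €77.87: sporting goods, buyer-exempt → 0% → €0.00
Yoga mat €52.22: sporting goods, buyer-exempt → 0% → €0.00
Mechanical keyboard €193.70: electronics, buyer-exempt → 0% → €0.00
Smartwatch €378.13: electronics, buyer-exempt → 0% → €0.00
Dish soap €4.28: everything else → 3.25% → €0.1391
Noise-cancelling headphones €292.62: electronics, buyer-exempt → 0% → €0.00
Unrounded tax sum = €0.844025 → €0.84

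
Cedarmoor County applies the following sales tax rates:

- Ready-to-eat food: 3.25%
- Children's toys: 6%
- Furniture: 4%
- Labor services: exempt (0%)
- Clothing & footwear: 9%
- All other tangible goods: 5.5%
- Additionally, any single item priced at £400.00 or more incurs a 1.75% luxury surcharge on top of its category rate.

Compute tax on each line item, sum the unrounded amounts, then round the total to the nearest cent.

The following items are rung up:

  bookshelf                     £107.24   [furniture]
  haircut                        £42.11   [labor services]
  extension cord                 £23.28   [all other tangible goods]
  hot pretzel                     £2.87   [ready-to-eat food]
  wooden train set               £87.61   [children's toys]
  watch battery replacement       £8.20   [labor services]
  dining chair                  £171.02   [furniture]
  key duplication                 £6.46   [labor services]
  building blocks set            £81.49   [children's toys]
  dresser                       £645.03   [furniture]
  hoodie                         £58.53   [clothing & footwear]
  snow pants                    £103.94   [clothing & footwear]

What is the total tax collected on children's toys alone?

£10.15

Wooden train set £87.61: children's toys → 6% → £5.2566
Building blocks set £81.49: children's toys → 6% → £4.8894
Tax on children's toys: unrounded sum = £10.146 → £10.15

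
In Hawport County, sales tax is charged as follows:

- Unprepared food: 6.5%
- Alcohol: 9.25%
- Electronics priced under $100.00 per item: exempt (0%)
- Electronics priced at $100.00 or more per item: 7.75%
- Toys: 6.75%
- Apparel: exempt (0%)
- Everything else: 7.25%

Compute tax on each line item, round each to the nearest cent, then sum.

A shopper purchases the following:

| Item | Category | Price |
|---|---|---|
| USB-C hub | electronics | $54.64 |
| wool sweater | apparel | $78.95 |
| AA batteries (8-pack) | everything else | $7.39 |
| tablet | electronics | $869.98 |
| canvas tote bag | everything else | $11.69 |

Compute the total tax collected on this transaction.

$68.81

USB-C hub $54.64: electronics, under $100.00 → 0% → $0.00
Wool sweater $78.95: apparel → 0% → $0.00
AA batteries (8-pack) $7.39: everything else → 7.25% → $0.54
Tablet $869.98: electronics, $100.00 or more → 7.75% → $67.42
Canvas tote bag $11.69: everything else → 7.25% → $0.85
Total tax = $0.54 + $67.42 + $0.85 = $68.81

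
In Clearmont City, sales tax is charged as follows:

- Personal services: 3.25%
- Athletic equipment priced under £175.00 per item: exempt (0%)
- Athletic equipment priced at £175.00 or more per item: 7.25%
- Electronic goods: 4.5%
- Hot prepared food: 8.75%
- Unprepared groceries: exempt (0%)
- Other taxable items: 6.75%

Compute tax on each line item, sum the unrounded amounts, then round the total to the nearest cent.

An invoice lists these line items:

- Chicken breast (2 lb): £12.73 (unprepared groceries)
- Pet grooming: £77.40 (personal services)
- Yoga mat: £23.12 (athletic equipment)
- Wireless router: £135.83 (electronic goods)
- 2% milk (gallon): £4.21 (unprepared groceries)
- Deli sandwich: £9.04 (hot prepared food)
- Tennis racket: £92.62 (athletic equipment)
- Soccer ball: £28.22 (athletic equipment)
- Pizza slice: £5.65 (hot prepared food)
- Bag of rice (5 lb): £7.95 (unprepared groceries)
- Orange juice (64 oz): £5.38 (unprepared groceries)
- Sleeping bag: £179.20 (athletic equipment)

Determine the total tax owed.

£22.91

Chicken breast (2 lb) £12.73: unprepared groceries → 0% → £0.00
Pet grooming £77.40: personal services → 3.25% → £2.5155
Yoga mat £23.12: athletic equipment, under £175.00 → 0% → £0.00
Wireless router £135.83: electronic goods → 4.5% → £6.11235
2% milk (gallon) £4.21: unprepared groceries → 0% → £0.00
Deli sandwich £9.04: hot prepared food → 8.75% → £0.791
Tennis racket £92.62: athletic equipment, under £175.00 → 0% → £0.00
Soccer ball £28.22: athletic equipment, under £175.00 → 0% → £0.00
Pizza slice £5.65: hot prepared food → 8.75% → £0.494375
Bag of rice (5 lb) £7.95: unprepared groceries → 0% → £0.00
Orange juice (64 oz) £5.38: unprepared groceries → 0% → £0.00
Sleeping bag £179.20: athletic equipment, £175.00 or more → 7.25% → £12.992
Unrounded tax sum = £22.905225 → £22.91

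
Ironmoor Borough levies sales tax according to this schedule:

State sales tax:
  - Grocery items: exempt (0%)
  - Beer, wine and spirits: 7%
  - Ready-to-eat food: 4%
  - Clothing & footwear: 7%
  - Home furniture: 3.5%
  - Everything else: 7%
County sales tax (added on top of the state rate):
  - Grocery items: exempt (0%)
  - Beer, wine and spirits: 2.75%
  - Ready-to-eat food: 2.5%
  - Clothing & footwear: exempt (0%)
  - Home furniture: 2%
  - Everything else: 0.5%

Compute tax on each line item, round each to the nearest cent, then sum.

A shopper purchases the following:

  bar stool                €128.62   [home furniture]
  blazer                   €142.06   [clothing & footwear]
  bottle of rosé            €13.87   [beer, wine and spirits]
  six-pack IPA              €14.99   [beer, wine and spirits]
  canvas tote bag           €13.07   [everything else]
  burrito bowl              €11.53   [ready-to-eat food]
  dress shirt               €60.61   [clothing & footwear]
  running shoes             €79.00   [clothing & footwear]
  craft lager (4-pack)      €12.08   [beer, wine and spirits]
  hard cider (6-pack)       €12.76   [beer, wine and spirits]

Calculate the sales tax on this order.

€33.74

Bar stool €128.62: home furniture → 3.5% + 2% county = 5.5% → €7.07
Blazer €142.06: clothing & footwear → 7% + 0% county = 7% → €9.94
Bottle of rosé €13.87: beer, wine and spirits → 7% + 2.75% county = 9.75% → €1.35
Six-pack IPA €14.99: beer, wine and spirits → 7% + 2.75% county = 9.75% → €1.46
Canvas tote bag €13.07: everything else → 7% + 0.5% county = 7.5% → €0.98
Burrito bowl €11.53: ready-to-eat food → 4% + 2.5% county = 6.5% → €0.75
Dress shirt €60.61: clothing & footwear → 7% + 0% county = 7% → €4.24
Running shoes €79.00: clothing & footwear → 7% + 0% county = 7% → €5.53
Craft lager (4-pack) €12.08: beer, wine and spirits → 7% + 2.75% county = 9.75% → €1.18
Hard cider (6-pack) €12.76: beer, wine and spirits → 7% + 2.75% county = 9.75% → €1.24
Total tax = €7.07 + €9.94 + €1.35 + €1.46 + €0.98 + €0.75 + €4.24 + €5.53 + €1.18 + €1.24 = €33.74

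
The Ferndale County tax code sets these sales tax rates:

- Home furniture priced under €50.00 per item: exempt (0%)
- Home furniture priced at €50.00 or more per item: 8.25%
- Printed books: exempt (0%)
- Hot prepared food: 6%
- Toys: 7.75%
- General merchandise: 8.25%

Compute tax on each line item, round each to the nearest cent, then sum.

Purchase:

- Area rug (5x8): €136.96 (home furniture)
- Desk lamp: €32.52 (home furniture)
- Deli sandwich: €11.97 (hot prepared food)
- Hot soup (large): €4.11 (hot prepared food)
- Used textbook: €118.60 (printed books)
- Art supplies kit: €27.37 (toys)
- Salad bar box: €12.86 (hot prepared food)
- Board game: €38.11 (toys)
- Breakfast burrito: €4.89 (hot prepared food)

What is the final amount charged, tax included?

€405.79

Area rug (5x8) €136.96: home furniture, €50.00 or more → 8.25% → €11.30
Desk lamp €32.52: home furniture, under €50.00 → 0% → €0.00
Deli sandwich €11.97: hot prepared food → 6% → €0.72
Hot soup (large) €4.11: hot prepared food → 6% → €0.25
Used textbook €118.60: printed books → 0% → €0.00
Art supplies kit €27.37: toys → 7.75% → €2.12
Salad bar box €12.86: hot prepared food → 6% → €0.77
Board game €38.11: toys → 7.75% → €2.95
Breakfast burrito €4.89: hot prepared food → 6% → €0.29
Subtotal = €387.39; tax = €18.40; total due = €405.79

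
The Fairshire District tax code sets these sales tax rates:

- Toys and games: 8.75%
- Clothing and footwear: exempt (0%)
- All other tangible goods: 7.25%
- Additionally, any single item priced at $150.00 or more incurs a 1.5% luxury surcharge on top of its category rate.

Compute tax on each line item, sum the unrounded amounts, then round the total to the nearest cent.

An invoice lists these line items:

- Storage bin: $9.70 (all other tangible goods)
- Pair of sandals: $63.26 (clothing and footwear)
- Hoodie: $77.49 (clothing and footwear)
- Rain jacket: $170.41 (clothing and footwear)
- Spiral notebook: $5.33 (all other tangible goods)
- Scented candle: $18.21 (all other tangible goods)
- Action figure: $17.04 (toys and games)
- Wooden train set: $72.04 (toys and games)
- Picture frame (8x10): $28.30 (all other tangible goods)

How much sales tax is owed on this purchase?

Storage bin $9.70: all other tangible goods → 7.25% → $0.70325
Pair of sandals $63.26: clothing and footwear → 0% → $0.00
Hoodie $77.49: clothing and footwear → 0% → $0.00
Rain jacket $170.41: clothing and footwear → 0% + 1.5% surcharge = 1.5% → $2.55615
Spiral notebook $5.33: all other tangible goods → 7.25% → $0.386425
Scented candle $18.21: all other tangible goods → 7.25% → $1.320225
Action figure $17.04: toys and games → 8.75% → $1.491
Wooden train set $72.04: toys and games → 8.75% → $6.3035
Picture frame (8x10) $28.30: all other tangible goods → 7.25% → $2.05175
Unrounded tax sum = $14.8123 → $14.81

$14.81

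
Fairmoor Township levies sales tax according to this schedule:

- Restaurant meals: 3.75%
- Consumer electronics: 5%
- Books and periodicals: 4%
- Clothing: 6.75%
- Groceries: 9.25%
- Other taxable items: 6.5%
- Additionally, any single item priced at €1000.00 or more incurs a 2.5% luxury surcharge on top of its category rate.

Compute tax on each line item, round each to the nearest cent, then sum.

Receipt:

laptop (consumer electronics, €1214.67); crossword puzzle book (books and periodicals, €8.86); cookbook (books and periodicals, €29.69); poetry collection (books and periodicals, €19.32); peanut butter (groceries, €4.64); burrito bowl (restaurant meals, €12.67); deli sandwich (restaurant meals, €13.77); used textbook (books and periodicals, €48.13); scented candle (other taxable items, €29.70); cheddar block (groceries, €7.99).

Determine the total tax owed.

Laptop €1214.67: consumer electronics → 5% + 2.5% surcharge = 7.5% → €91.10
Crossword puzzle book €8.86: books and periodicals → 4% → €0.35
Cookbook €29.69: books and periodicals → 4% → €1.19
Poetry collection €19.32: books and periodicals → 4% → €0.77
Peanut butter €4.64: groceries → 9.25% → €0.43
Burrito bowl €12.67: restaurant meals → 3.75% → €0.48
Deli sandwich €13.77: restaurant meals → 3.75% → €0.52
Used textbook €48.13: books and periodicals → 4% → €1.93
Scented candle €29.70: other taxable items → 6.5% → €1.93
Cheddar block €7.99: groceries → 9.25% → €0.74
Total tax = €91.10 + €0.35 + €1.19 + €0.77 + €0.43 + €0.48 + €0.52 + €1.93 + €1.93 + €0.74 = €99.44

€99.44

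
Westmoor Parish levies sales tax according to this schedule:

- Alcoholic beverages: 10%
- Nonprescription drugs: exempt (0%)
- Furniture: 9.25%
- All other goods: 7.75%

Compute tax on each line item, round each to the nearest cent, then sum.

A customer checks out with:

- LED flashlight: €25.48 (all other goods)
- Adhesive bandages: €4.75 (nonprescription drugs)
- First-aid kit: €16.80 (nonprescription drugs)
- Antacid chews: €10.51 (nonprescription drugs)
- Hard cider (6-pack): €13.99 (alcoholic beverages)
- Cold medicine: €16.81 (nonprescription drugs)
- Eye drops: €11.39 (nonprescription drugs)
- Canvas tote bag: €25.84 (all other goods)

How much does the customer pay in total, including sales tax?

€130.94

LED flashlight €25.48: all other goods → 7.75% → €1.97
Adhesive bandages €4.75: nonprescription drugs → 0% → €0.00
First-aid kit €16.80: nonprescription drugs → 0% → €0.00
Antacid chews €10.51: nonprescription drugs → 0% → €0.00
Hard cider (6-pack) €13.99: alcoholic beverages → 10% → €1.40
Cold medicine €16.81: nonprescription drugs → 0% → €0.00
Eye drops €11.39: nonprescription drugs → 0% → €0.00
Canvas tote bag €25.84: all other goods → 7.75% → €2.00
Subtotal = €125.57; tax = €5.37; total due = €130.94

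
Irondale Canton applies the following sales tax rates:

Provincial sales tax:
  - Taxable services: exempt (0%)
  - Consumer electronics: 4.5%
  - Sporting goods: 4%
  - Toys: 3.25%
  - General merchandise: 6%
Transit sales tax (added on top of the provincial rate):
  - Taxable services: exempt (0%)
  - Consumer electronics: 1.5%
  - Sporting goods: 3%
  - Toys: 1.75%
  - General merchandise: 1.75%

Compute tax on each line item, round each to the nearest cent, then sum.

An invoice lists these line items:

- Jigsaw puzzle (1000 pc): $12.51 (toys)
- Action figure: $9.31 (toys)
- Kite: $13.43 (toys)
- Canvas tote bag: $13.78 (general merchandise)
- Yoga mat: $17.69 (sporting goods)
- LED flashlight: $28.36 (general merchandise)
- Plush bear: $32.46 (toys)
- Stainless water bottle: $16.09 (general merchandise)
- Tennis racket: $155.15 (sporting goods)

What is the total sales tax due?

Jigsaw puzzle (1000 pc) $12.51: toys → 3.25% + 1.75% transit = 5% → $0.63
Action figure $9.31: toys → 3.25% + 1.75% transit = 5% → $0.47
Kite $13.43: toys → 3.25% + 1.75% transit = 5% → $0.67
Canvas tote bag $13.78: general merchandise → 6% + 1.75% transit = 7.75% → $1.07
Yoga mat $17.69: sporting goods → 4% + 3% transit = 7% → $1.24
LED flashlight $28.36: general merchandise → 6% + 1.75% transit = 7.75% → $2.20
Plush bear $32.46: toys → 3.25% + 1.75% transit = 5% → $1.62
Stainless water bottle $16.09: general merchandise → 6% + 1.75% transit = 7.75% → $1.25
Tennis racket $155.15: sporting goods → 4% + 3% transit = 7% → $10.86
Total tax = $0.63 + $0.47 + $0.67 + $1.07 + $1.24 + $2.20 + $1.62 + $1.25 + $10.86 = $20.01

$20.01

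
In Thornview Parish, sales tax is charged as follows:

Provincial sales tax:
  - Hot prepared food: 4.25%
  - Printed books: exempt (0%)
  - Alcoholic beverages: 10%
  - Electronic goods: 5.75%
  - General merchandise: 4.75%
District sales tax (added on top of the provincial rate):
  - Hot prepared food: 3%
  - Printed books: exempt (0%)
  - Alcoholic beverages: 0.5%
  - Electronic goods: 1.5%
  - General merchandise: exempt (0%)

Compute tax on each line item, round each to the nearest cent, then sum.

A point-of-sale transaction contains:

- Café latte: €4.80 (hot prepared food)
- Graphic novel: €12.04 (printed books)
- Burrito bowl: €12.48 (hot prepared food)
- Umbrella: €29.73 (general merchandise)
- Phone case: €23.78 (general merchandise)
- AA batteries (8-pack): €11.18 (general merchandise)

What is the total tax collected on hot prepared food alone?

€1.25

Café latte €4.80: hot prepared food → 4.25% + 3% district = 7.25% → €0.35
Burrito bowl €12.48: hot prepared food → 4.25% + 3% district = 7.25% → €0.90
Tax on hot prepared food = €0.35 + €0.90 = €1.25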